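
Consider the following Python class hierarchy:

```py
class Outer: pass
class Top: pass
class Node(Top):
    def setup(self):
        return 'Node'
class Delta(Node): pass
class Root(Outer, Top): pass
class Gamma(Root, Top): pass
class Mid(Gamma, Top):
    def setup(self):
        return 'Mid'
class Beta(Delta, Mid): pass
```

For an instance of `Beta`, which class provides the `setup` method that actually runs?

Node

L[Beta] = Beta + merge(L[Delta], L[Mid], [Delta Mid])
  take Delta:  [Delta Node Top object] + [Mid Gamma Root Outer Top object] + [Delta Mid]
  take Node:  [Node Top object] + [Mid Gamma Root Outer Top object] + [Mid]
  take Mid:  [Top object] + [Mid Gamma Root Outer Top object] + [Mid]
  take Gamma:  [Top object] + [Gamma Root Outer Top object]
  take Root:  [Top object] + [Root Outer Top object]
  take Outer:  [Top object] + [Outer Top object]
  take Top:  [Top object] + [Top object]
  take object:  [object] + [object]
MRO: Beta Delta Node Mid Gamma Root Outer Top object
setup is defined in: Mid, Node. First along the MRO is Node.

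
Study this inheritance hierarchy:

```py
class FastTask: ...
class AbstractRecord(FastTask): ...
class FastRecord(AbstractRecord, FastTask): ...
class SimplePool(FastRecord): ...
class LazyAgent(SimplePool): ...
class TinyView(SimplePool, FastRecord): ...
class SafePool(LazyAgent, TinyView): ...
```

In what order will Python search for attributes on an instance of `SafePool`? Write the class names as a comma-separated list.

SafePool, LazyAgent, TinyView, SimplePool, FastRecord, AbstractRecord, FastTask, object

L[SafePool] = SafePool + merge(L[LazyAgent], L[TinyView], [LazyAgent TinyView])
  take LazyAgent:  [LazyAgent SimplePool FastRecord AbstractRecord FastTask object] + [TinyView SimplePool FastRecord AbstractRecord FastTask object] + [LazyAgent TinyView]
  take TinyView:  [SimplePool FastRecord AbstractRecord FastTask object] + [TinyView SimplePool FastRecord AbstractRecord FastTask object] + [TinyView]
  take SimplePool:  [SimplePool FastRecord AbstractRecord FastTask object] + [SimplePool FastRecord AbstractRecord FastTask object]
  take FastRecord:  [FastRecord AbstractRecord FastTask object] + [FastRecord AbstractRecord FastTask object]
  take AbstractRecord:  [AbstractRecord FastTask object] + [AbstractRecord FastTask object]
  take FastTask:  [FastTask object] + [FastTask object]
  take object:  [object] + [object]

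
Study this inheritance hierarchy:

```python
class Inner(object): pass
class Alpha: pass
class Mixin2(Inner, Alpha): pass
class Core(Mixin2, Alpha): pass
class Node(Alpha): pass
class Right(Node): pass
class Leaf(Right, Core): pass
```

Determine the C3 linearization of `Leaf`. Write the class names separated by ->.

Leaf -> Right -> Node -> Core -> Mixin2 -> Inner -> Alpha -> object

L[Leaf] = Leaf + merge(L[Right], L[Core], [Right Core])
  take Right:  [Right Node Alpha object] + [Core Mixin2 Inner Alpha object] + [Right Core]
  take Node:  [Node Alpha object] + [Core Mixin2 Inner Alpha object] + [Core]
  take Core:  [Alpha object] + [Core Mixin2 Inner Alpha object] + [Core]
  take Mixin2:  [Alpha object] + [Mixin2 Inner Alpha object]
  take Inner:  [Alpha object] + [Inner Alpha object]
  take Alpha:  [Alpha object] + [Alpha object]
  take object:  [object] + [object]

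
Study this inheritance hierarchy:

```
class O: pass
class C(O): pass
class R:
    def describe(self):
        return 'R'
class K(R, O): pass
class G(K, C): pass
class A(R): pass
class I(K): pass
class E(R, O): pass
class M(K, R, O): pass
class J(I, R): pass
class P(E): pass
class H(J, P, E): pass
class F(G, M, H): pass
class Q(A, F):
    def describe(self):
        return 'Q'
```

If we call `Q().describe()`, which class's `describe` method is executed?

L[Q] = Q + merge(L[A], L[F], [A F])
  take A:  [A R object] + [F G M H J I K P E R C O object] + [A F]
  take F:  [R object] + [F G M H J I K P E R C O object] + [F]
  take G:  [R object] + [G M H J I K P E R C O object]
  take M:  [R object] + [M H J I K P E R C O object]
  take H:  [R object] + [H J I K P E R C O object]
  take J:  [R object] + [J I K P E R C O object]
  take I:  [R object] + [I K P E R C O object]
  take K:  [R object] + [K P E R C O object]
  take P:  [R object] + [P E R C O object]
  take E:  [R object] + [E R C O object]
  take R:  [R object] + [R C O object]
  take C:  [object] + [C O object]
  take O:  [object] + [O object]
  take object:  [object] + [object]
MRO: Q A F G M H J I K P E R C O object
describe is defined in: Q, R. First along the MRO is Q.

Q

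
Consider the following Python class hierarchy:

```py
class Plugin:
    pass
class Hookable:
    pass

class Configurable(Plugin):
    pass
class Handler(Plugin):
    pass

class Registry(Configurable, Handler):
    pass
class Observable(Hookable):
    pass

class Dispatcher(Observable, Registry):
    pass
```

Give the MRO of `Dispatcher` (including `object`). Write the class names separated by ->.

L[Dispatcher] = Dispatcher + merge(L[Observable], L[Registry], [Observable Registry])
  take Observable:  [Observable Hookable object] + [Registry Configurable Handler Plugin object] + [Observable Registry]
  take Hookable:  [Hookable object] + [Registry Configurable Handler Plugin object] + [Registry]
  take Registry:  [object] + [Registry Configurable Handler Plugin object] + [Registry]
  take Configurable:  [object] + [Configurable Handler Plugin object]
  take Handler:  [object] + [Handler Plugin object]
  take Plugin:  [object] + [Plugin object]
  take object:  [object] + [object]

Dispatcher -> Observable -> Hookable -> Registry -> Configurable -> Handler -> Plugin -> object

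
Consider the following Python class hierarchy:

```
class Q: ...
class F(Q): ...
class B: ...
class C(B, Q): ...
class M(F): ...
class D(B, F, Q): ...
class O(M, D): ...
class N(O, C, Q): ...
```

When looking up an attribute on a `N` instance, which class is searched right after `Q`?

object

L[N] = N + merge(L[O], L[C], L[Q], [O C Q])
  take O:  [O M D B F Q object] + [C B Q object] + [Q object] + [O C Q]
  take M:  [M D B F Q object] + [C B Q object] + [Q object] + [C Q]
  take D:  [D B F Q object] + [C B Q object] + [Q object] + [C Q]
  take C:  [B F Q object] + [C B Q object] + [Q object] + [C Q]
  take B:  [B F Q object] + [B Q object] + [Q object] + [Q]
  take F:  [F Q object] + [Q object] + [Q object] + [Q]
  take Q:  [Q object] + [Q object] + [Q object] + [Q]
  take object:  [object] + [object] + [object]
MRO: N O M D C B F Q object
Q is at position 7; next is object.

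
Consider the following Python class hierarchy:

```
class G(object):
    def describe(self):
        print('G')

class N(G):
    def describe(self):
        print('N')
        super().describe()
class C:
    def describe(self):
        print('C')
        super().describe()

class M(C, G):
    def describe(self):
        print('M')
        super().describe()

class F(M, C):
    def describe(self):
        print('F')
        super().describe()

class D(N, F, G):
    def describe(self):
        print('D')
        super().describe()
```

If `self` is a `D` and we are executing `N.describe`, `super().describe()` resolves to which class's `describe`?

F

L[D] = D + merge(L[N], L[F], L[G], [N F G])
  take N:  [N G object] + [F M C G object] + [G object] + [N F G]
  take F:  [G object] + [F M C G object] + [G object] + [F G]
  take M:  [G object] + [M C G object] + [G object] + [G]
  take C:  [G object] + [C G object] + [G object] + [G]
  take G:  [G object] + [G object] + [G object] + [G]
  take object:  [object] + [object] + [object]
MRO: D N F M C G object
super() in N.describe on a D instance goes to the class after N in D's MRO: F.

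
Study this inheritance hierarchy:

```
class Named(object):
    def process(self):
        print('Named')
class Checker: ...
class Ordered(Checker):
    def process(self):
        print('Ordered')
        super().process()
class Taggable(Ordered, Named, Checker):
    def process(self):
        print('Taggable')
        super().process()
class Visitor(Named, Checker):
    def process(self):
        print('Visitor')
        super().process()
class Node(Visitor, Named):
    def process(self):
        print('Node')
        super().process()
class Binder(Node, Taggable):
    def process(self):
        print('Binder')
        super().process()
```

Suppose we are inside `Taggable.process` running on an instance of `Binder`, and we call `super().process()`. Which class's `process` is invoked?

Ordered

L[Binder] = Binder + merge(L[Node], L[Taggable], [Node Taggable])
  take Node:  [Node Visitor Named Checker object] + [Taggable Ordered Named Checker object] + [Node Taggable]
  take Visitor:  [Visitor Named Checker object] + [Taggable Ordered Named Checker object] + [Taggable]
  take Taggable:  [Named Checker object] + [Taggable Ordered Named Checker object] + [Taggable]
  take Ordered:  [Named Checker object] + [Ordered Named Checker object]
  take Named:  [Named Checker object] + [Named Checker object]
  take Checker:  [Checker object] + [Checker object]
  take object:  [object] + [object]
MRO: Binder Node Visitor Taggable Ordered Named Checker object
super() in Taggable.process on a Binder instance goes to the class after Taggable in Binder's MRO: Ordered.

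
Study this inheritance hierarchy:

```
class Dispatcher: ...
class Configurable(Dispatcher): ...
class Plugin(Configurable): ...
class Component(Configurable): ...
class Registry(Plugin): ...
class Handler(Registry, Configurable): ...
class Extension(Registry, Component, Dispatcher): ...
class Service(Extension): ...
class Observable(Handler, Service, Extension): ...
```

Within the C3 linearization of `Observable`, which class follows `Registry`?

L[Observable] = Observable + merge(L[Handler], L[Service], L[Extension], [Handler Service Extension])
  take Handler:  [Handler Registry Plugin Configurable Dispatcher object] + [Service Extension Registry Plugin Component Configurable Dispatcher object] + [Extension Registry Plugin Component Configurable Dispatcher object] + [Handler Service Extension]
  take Service:  [Registry Plugin Configurable Dispatcher object] + [Service Extension Registry Plugin Component Configurable Dispatcher object] + [Extension Registry Plugin Component Configurable Dispatcher object] + [Service Extension]
  take Extension:  [Registry Plugin Configurable Dispatcher object] + [Extension Registry Plugin Component Configurable Dispatcher object] + [Extension Registry Plugin Component Configurable Dispatcher object] + [Extension]
  take Registry:  [Registry Plugin Configurable Dispatcher object] + [Registry Plugin Component Configurable Dispatcher object] + [Registry Plugin Component Configurable Dispatcher object]
  take Plugin:  [Plugin Configurable Dispatcher object] + [Plugin Component Configurable Dispatcher object] + [Plugin Component Configurable Dispatcher object]
  take Component:  [Configurable Dispatcher object] + [Component Configurable Dispatcher object] + [Component Configurable Dispatcher object]
  take Configurable:  [Configurable Dispatcher object] + [Configurable Dispatcher object] + [Configurable Dispatcher object]
  take Dispatcher:  [Dispatcher object] + [Dispatcher object] + [Dispatcher object]
  take object:  [object] + [object] + [object]
MRO: Observable Handler Service Extension Registry Plugin Component Configurable Dispatcher object
Registry is at position 4; next is Plugin.

Plugin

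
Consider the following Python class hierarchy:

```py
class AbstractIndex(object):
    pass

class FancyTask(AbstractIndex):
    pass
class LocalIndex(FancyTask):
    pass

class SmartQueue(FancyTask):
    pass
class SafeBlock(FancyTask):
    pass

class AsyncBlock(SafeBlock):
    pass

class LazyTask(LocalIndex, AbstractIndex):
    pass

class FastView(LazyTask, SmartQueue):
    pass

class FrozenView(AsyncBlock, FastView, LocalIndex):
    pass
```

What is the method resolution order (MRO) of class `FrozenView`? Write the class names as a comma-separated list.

L[FrozenView] = FrozenView + merge(L[AsyncBlock], L[FastView], L[LocalIndex], [AsyncBlock FastView LocalIndex])
  take AsyncBlock:  [AsyncBlock SafeBlock FancyTask AbstractIndex object] + [FastView LazyTask LocalIndex SmartQueue FancyTask AbstractIndex object] + [LocalIndex FancyTask AbstractIndex object] + [AsyncBlock FastView LocalIndex]
  take SafeBlock:  [SafeBlock FancyTask AbstractIndex object] + [FastView LazyTask LocalIndex SmartQueue FancyTask AbstractIndex object] + [LocalIndex FancyTask AbstractIndex object] + [FastView LocalIndex]
  take FastView:  [FancyTask AbstractIndex object] + [FastView LazyTask LocalIndex SmartQueue FancyTask AbstractIndex object] + [LocalIndex FancyTask AbstractIndex object] + [FastView LocalIndex]
  take LazyTask:  [FancyTask AbstractIndex object] + [LazyTask LocalIndex SmartQueue FancyTask AbstractIndex object] + [LocalIndex FancyTask AbstractIndex object] + [LocalIndex]
  take LocalIndex:  [FancyTask AbstractIndex object] + [LocalIndex SmartQueue FancyTask AbstractIndex object] + [LocalIndex FancyTask AbstractIndex object] + [LocalIndex]
  take SmartQueue:  [FancyTask AbstractIndex object] + [SmartQueue FancyTask AbstractIndex object] + [FancyTask AbstractIndex object]
  take FancyTask:  [FancyTask AbstractIndex object] + [FancyTask AbstractIndex object] + [FancyTask AbstractIndex object]
  take AbstractIndex:  [AbstractIndex object] + [AbstractIndex object] + [AbstractIndex object]
  take object:  [object] + [object] + [object]

FrozenView, AsyncBlock, SafeBlock, FastView, LazyTask, LocalIndex, SmartQueue, FancyTask, AbstractIndex, object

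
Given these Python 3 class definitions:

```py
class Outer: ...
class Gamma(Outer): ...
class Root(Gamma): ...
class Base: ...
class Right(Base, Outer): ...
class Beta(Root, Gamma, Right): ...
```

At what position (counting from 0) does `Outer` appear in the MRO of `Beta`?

5

L[Beta] = Beta + merge(L[Root], L[Gamma], L[Right], [Root Gamma Right])
  take Root:  [Root Gamma Outer object] + [Gamma Outer object] + [Right Base Outer object] + [Root Gamma Right]
  take Gamma:  [Gamma Outer object] + [Gamma Outer object] + [Right Base Outer object] + [Gamma Right]
  take Right:  [Outer object] + [Outer object] + [Right Base Outer object] + [Right]
  take Base:  [Outer object] + [Outer object] + [Base Outer object]
  take Outer:  [Outer object] + [Outer object] + [Outer object]
  take object:  [object] + [object] + [object]
MRO: Beta Root Gamma Right Base Outer object
Outer sits at index 5.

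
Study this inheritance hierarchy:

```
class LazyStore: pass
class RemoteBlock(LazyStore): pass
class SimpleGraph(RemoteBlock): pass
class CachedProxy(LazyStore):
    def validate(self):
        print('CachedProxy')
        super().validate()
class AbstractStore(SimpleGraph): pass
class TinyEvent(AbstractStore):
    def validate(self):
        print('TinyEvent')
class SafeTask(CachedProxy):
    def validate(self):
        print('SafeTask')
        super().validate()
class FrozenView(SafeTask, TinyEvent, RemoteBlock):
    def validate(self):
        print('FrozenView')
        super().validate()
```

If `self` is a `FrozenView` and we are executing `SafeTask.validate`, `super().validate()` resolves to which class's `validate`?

L[FrozenView] = FrozenView + merge(L[SafeTask], L[TinyEvent], L[RemoteBlock], [SafeTask TinyEvent RemoteBlock])
  take SafeTask:  [SafeTask CachedProxy LazyStore object] + [TinyEvent AbstractStore SimpleGraph RemoteBlock LazyStore object] + [RemoteBlock LazyStore object] + [SafeTask TinyEvent RemoteBlock]
  take CachedProxy:  [CachedProxy LazyStore object] + [TinyEvent AbstractStore SimpleGraph RemoteBlock LazyStore object] + [RemoteBlock LazyStore object] + [TinyEvent RemoteBlock]
  take TinyEvent:  [LazyStore object] + [TinyEvent AbstractStore SimpleGraph RemoteBlock LazyStore object] + [RemoteBlock LazyStore object] + [TinyEvent RemoteBlock]
  take AbstractStore:  [LazyStore object] + [AbstractStore SimpleGraph RemoteBlock LazyStore object] + [RemoteBlock LazyStore object] + [RemoteBlock]
  take SimpleGraph:  [LazyStore object] + [SimpleGraph RemoteBlock LazyStore object] + [RemoteBlock LazyStore object] + [RemoteBlock]
  take RemoteBlock:  [LazyStore object] + [RemoteBlock LazyStore object] + [RemoteBlock LazyStore object] + [RemoteBlock]
  take LazyStore:  [LazyStore object] + [LazyStore object] + [LazyStore object]
  take object:  [object] + [object] + [object]
MRO: FrozenView SafeTask CachedProxy TinyEvent AbstractStore SimpleGraph RemoteBlock LazyStore object
super() in SafeTask.validate on a FrozenView instance goes to the class after SafeTask in FrozenView's MRO: CachedProxy.

CachedProxy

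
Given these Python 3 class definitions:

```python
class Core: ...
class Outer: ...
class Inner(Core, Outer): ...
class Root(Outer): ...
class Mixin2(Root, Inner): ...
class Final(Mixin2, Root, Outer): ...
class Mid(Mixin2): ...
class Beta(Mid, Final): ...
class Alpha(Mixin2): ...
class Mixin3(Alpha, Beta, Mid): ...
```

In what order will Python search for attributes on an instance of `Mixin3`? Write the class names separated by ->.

L[Mixin3] = Mixin3 + merge(L[Alpha], L[Beta], L[Mid], [Alpha Beta Mid])
  take Alpha:  [Alpha Mixin2 Root Inner Core Outer object] + [Beta Mid Final Mixin2 Root Inner Core Outer object] + [Mid Mixin2 Root Inner Core Outer object] + [Alpha Beta Mid]
  take Beta:  [Mixin2 Root Inner Core Outer object] + [Beta Mid Final Mixin2 Root Inner Core Outer object] + [Mid Mixin2 Root Inner Core Outer object] + [Beta Mid]
  take Mid:  [Mixin2 Root Inner Core Outer object] + [Mid Final Mixin2 Root Inner Core Outer object] + [Mid Mixin2 Root Inner Core Outer object] + [Mid]
  take Final:  [Mixin2 Root Inner Core Outer object] + [Final Mixin2 Root Inner Core Outer object] + [Mixin2 Root Inner Core Outer object]
  take Mixin2:  [Mixin2 Root Inner Core Outer object] + [Mixin2 Root Inner Core Outer object] + [Mixin2 Root Inner Core Outer object]
  take Root:  [Root Inner Core Outer object] + [Root Inner Core Outer object] + [Root Inner Core Outer object]
  take Inner:  [Inner Core Outer object] + [Inner Core Outer object] + [Inner Core Outer object]
  take Core:  [Core Outer object] + [Core Outer object] + [Core Outer object]
  take Outer:  [Outer object] + [Outer object] + [Outer object]
  take object:  [object] + [object] + [object]

Mixin3 -> Alpha -> Beta -> Mid -> Final -> Mixin2 -> Root -> Inner -> Core -> Outer -> object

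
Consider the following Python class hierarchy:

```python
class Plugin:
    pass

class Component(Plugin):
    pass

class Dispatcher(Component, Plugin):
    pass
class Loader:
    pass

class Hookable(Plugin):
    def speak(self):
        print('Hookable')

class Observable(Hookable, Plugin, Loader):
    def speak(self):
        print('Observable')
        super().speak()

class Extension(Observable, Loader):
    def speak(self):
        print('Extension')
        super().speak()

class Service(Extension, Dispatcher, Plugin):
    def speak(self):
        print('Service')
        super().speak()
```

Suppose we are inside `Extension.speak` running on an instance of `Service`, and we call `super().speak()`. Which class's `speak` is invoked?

Observable

L[Service] = Service + merge(L[Extension], L[Dispatcher], L[Plugin], [Extension Dispatcher Plugin])
  take Extension:  [Extension Observable Hookable Plugin Loader object] + [Dispatcher Component Plugin object] + [Plugin object] + [Extension Dispatcher Plugin]
  take Observable:  [Observable Hookable Plugin Loader object] + [Dispatcher Component Plugin object] + [Plugin object] + [Dispatcher Plugin]
  take Hookable:  [Hookable Plugin Loader object] + [Dispatcher Component Plugin object] + [Plugin object] + [Dispatcher Plugin]
  take Dispatcher:  [Plugin Loader object] + [Dispatcher Component Plugin object] + [Plugin object] + [Dispatcher Plugin]
  take Component:  [Plugin Loader object] + [Component Plugin object] + [Plugin object] + [Plugin]
  take Plugin:  [Plugin Loader object] + [Plugin object] + [Plugin object] + [Plugin]
  take Loader:  [Loader object] + [object] + [object]
  take object:  [object] + [object] + [object]
MRO: Service Extension Observable Hookable Dispatcher Component Plugin Loader object
super() in Extension.speak on a Service instance goes to the class after Extension in Service's MRO: Observable.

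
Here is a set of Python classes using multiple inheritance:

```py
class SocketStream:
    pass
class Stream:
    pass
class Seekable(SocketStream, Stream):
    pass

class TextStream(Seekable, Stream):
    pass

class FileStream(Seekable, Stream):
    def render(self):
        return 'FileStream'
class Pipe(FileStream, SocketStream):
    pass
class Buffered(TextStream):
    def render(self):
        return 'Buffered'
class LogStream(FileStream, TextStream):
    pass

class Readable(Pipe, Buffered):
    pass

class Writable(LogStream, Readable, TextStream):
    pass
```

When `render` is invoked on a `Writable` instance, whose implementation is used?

FileStream

L[Writable] = Writable + merge(L[LogStream], L[Readable], L[TextStream], [LogStream Readable TextStream])
  take LogStream:  [LogStream FileStream TextStream Seekable SocketStream Stream object] + [Readable Pipe FileStream Buffered TextStream Seekable SocketStream Stream object] + [TextStream Seekable SocketStream Stream object] + [LogStream Readable TextStream]
  take Readable:  [FileStream TextStream Seekable SocketStream Stream object] + [Readable Pipe FileStream Buffered TextStream Seekable SocketStream Stream object] + [TextStream Seekable SocketStream Stream object] + [Readable TextStream]
  take Pipe:  [FileStream TextStream Seekable SocketStream Stream object] + [Pipe FileStream Buffered TextStream Seekable SocketStream Stream object] + [TextStream Seekable SocketStream Stream object] + [TextStream]
  take FileStream:  [FileStream TextStream Seekable SocketStream Stream object] + [FileStream Buffered TextStream Seekable SocketStream Stream object] + [TextStream Seekable SocketStream Stream object] + [TextStream]
  take Buffered:  [TextStream Seekable SocketStream Stream object] + [Buffered TextStream Seekable SocketStream Stream object] + [TextStream Seekable SocketStream Stream object] + [TextStream]
  take TextStream:  [TextStream Seekable SocketStream Stream object] + [TextStream Seekable SocketStream Stream object] + [TextStream Seekable SocketStream Stream object] + [TextStream]
  take Seekable:  [Seekable SocketStream Stream object] + [Seekable SocketStream Stream object] + [Seekable SocketStream Stream object]
  take SocketStream:  [SocketStream Stream object] + [SocketStream Stream object] + [SocketStream Stream object]
  take Stream:  [Stream object] + [Stream object] + [Stream object]
  take object:  [object] + [object] + [object]
MRO: Writable LogStream Readable Pipe FileStream Buffered TextStream Seekable SocketStream Stream object
render is defined in: Buffered, FileStream. First along the MRO is FileStream.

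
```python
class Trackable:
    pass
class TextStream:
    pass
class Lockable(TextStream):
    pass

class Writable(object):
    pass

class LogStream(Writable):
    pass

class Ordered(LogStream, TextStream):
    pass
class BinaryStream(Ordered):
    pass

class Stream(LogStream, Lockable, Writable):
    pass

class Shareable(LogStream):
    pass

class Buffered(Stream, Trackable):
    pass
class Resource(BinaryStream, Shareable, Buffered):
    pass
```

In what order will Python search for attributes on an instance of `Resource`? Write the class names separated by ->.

L[Resource] = Resource + merge(L[BinaryStream], L[Shareable], L[Buffered], [BinaryStream Shareable Buffered])
  take BinaryStream:  [BinaryStream Ordered LogStream Writable TextStream object] + [Shareable LogStream Writable object] + [Buffered Stream LogStream Lockable Writable TextStream Trackable object] + [BinaryStream Shareable Buffered]
  take Ordered:  [Ordered LogStream Writable TextStream object] + [Shareable LogStream Writable object] + [Buffered Stream LogStream Lockable Writable TextStream Trackable object] + [Shareable Buffered]
  take Shareable:  [LogStream Writable TextStream object] + [Shareable LogStream Writable object] + [Buffered Stream LogStream Lockable Writable TextStream Trackable object] + [Shareable Buffered]
  take Buffered:  [LogStream Writable TextStream object] + [LogStream Writable object] + [Buffered Stream LogStream Lockable Writable TextStream Trackable object] + [Buffered]
  take Stream:  [LogStream Writable TextStream object] + [LogStream Writable object] + [Stream LogStream Lockable Writable TextStream Trackable object]
  take LogStream:  [LogStream Writable TextStream object] + [LogStream Writable object] + [LogStream Lockable Writable TextStream Trackable object]
  take Lockable:  [Writable TextStream object] + [Writable object] + [Lockable Writable TextStream Trackable object]
  take Writable:  [Writable TextStream object] + [Writable object] + [Writable TextStream Trackable object]
  take TextStream:  [TextStream object] + [object] + [TextStream Trackable object]
  take Trackable:  [object] + [object] + [Trackable object]
  take object:  [object] + [object] + [object]

Resource -> BinaryStream -> Ordered -> Shareable -> Buffered -> Stream -> LogStream -> Lockable -> Writable -> TextStream -> Trackable -> object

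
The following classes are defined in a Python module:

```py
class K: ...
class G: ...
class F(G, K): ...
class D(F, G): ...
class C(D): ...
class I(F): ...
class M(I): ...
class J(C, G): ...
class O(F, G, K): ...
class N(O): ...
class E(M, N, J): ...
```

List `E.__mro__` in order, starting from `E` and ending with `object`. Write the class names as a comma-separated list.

E, M, I, N, O, J, C, D, F, G, K, object

L[E] = E + merge(L[M], L[N], L[J], [M N J])
  take M:  [M I F G K object] + [N O F G K object] + [J C D F G K object] + [M N J]
  take I:  [I F G K object] + [N O F G K object] + [J C D F G K object] + [N J]
  take N:  [F G K object] + [N O F G K object] + [J C D F G K object] + [N J]
  take O:  [F G K object] + [O F G K object] + [J C D F G K object] + [J]
  take J:  [F G K object] + [F G K object] + [J C D F G K object] + [J]
  take C:  [F G K object] + [F G K object] + [C D F G K object]
  take D:  [F G K object] + [F G K object] + [D F G K object]
  take F:  [F G K object] + [F G K object] + [F G K object]
  take G:  [G K object] + [G K object] + [G K object]
  take K:  [K object] + [K object] + [K object]
  take object:  [object] + [object] + [object]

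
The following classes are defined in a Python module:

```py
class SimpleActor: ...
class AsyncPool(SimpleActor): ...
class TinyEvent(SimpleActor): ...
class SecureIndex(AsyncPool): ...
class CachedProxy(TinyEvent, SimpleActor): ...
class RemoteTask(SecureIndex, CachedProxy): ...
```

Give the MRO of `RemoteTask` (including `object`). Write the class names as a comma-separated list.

RemoteTask, SecureIndex, AsyncPool, CachedProxy, TinyEvent, SimpleActor, object

L[RemoteTask] = RemoteTask + merge(L[SecureIndex], L[CachedProxy], [SecureIndex CachedProxy])
  take SecureIndex:  [SecureIndex AsyncPool SimpleActor object] + [CachedProxy TinyEvent SimpleActor object] + [SecureIndex CachedProxy]
  take AsyncPool:  [AsyncPool SimpleActor object] + [CachedProxy TinyEvent SimpleActor object] + [CachedProxy]
  take CachedProxy:  [SimpleActor object] + [CachedProxy TinyEvent SimpleActor object] + [CachedProxy]
  take TinyEvent:  [SimpleActor object] + [TinyEvent SimpleActor object]
  take SimpleActor:  [SimpleActor object] + [SimpleActor object]
  take object:  [object] + [object]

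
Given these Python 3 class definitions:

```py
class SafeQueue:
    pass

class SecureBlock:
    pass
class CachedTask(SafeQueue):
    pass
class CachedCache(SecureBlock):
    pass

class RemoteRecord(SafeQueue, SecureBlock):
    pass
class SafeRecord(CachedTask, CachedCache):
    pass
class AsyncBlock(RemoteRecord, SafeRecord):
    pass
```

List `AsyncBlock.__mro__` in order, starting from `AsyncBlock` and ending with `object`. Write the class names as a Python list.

[AsyncBlock, RemoteRecord, SafeRecord, CachedTask, SafeQueue, CachedCache, SecureBlock, object]

L[AsyncBlock] = AsyncBlock + merge(L[RemoteRecord], L[SafeRecord], [RemoteRecord SafeRecord])
  take RemoteRecord:  [RemoteRecord SafeQueue SecureBlock object] + [SafeRecord CachedTask SafeQueue CachedCache SecureBlock object] + [RemoteRecord SafeRecord]
  take SafeRecord:  [SafeQueue SecureBlock object] + [SafeRecord CachedTask SafeQueue CachedCache SecureBlock object] + [SafeRecord]
  take CachedTask:  [SafeQueue SecureBlock object] + [CachedTask SafeQueue CachedCache SecureBlock object]
  take SafeQueue:  [SafeQueue SecureBlock object] + [SafeQueue CachedCache SecureBlock object]
  take CachedCache:  [SecureBlock object] + [CachedCache SecureBlock object]
  take SecureBlock:  [SecureBlock object] + [SecureBlock object]
  take object:  [object] + [object]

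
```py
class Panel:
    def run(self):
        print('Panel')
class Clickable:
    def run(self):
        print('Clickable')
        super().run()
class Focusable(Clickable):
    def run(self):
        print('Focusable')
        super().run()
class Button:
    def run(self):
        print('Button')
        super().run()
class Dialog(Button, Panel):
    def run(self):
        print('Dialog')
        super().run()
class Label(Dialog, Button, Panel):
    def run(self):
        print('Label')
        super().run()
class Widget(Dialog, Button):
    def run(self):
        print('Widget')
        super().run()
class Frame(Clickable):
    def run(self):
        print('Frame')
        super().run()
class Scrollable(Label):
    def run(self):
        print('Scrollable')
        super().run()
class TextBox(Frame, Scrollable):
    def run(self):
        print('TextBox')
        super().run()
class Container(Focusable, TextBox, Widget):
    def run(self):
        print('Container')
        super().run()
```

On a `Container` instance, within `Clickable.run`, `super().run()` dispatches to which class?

Scrollable

L[Container] = Container + merge(L[Focusable], L[TextBox], L[Widget], [Focusable TextBox Widget])
  take Focusable:  [Focusable Clickable object] + [TextBox Frame Clickable Scrollable Label Dialog Button Panel object] + [Widget Dialog Button Panel object] + [Focusable TextBox Widget]
  take TextBox:  [Clickable object] + [TextBox Frame Clickable Scrollable Label Dialog Button Panel object] + [Widget Dialog Button Panel object] + [TextBox Widget]
  take Frame:  [Clickable object] + [Frame Clickable Scrollable Label Dialog Button Panel object] + [Widget Dialog Button Panel object] + [Widget]
  take Clickable:  [Clickable object] + [Clickable Scrollable Label Dialog Button Panel object] + [Widget Dialog Button Panel object] + [Widget]
  take Scrollable:  [object] + [Scrollable Label Dialog Button Panel object] + [Widget Dialog Button Panel object] + [Widget]
  take Label:  [object] + [Label Dialog Button Panel object] + [Widget Dialog Button Panel object] + [Widget]
  take Widget:  [object] + [Dialog Button Panel object] + [Widget Dialog Button Panel object] + [Widget]
  take Dialog:  [object] + [Dialog Button Panel object] + [Dialog Button Panel object]
  take Button:  [object] + [Button Panel object] + [Button Panel object]
  take Panel:  [object] + [Panel object] + [Panel object]
  take object:  [object] + [object] + [object]
MRO: Container Focusable TextBox Frame Clickable Scrollable Label Widget Dialog Button Panel object
super() in Clickable.run on a Container instance goes to the class after Clickable in Container's MRO: Scrollable.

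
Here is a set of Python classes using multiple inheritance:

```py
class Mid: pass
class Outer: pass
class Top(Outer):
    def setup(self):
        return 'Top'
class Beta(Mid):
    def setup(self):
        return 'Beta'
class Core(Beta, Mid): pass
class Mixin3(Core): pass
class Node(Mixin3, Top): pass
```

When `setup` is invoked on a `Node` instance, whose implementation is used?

L[Node] = Node + merge(L[Mixin3], L[Top], [Mixin3 Top])
  take Mixin3:  [Mixin3 Core Beta Mid object] + [Top Outer object] + [Mixin3 Top]
  take Core:  [Core Beta Mid object] + [Top Outer object] + [Top]
  take Beta:  [Beta Mid object] + [Top Outer object] + [Top]
  take Mid:  [Mid object] + [Top Outer object] + [Top]
  take Top:  [object] + [Top Outer object] + [Top]
  take Outer:  [object] + [Outer object]
  take object:  [object] + [object]
MRO: Node Mixin3 Core Beta Mid Top Outer object
setup is defined in: Beta, Top. First along the MRO is Beta.

Beta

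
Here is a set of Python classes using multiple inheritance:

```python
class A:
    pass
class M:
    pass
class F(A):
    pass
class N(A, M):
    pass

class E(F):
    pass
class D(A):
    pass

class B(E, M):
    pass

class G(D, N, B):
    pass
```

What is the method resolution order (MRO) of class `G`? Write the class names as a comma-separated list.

G, D, N, B, E, F, A, M, object

L[G] = G + merge(L[D], L[N], L[B], [D N B])
  take D:  [D A object] + [N A M object] + [B E F A M object] + [D N B]
  take N:  [A object] + [N A M object] + [B E F A M object] + [N B]
  take B:  [A object] + [A M object] + [B E F A M object] + [B]
  take E:  [A object] + [A M object] + [E F A M object]
  take F:  [A object] + [A M object] + [F A M object]
  take A:  [A object] + [A M object] + [A M object]
  take M:  [object] + [M object] + [M object]
  take object:  [object] + [object] + [object]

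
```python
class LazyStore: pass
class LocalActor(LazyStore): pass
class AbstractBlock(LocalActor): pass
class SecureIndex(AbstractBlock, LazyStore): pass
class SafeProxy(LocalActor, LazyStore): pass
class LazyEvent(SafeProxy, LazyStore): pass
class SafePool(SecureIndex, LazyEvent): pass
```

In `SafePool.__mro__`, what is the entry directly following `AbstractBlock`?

L[SafePool] = SafePool + merge(L[SecureIndex], L[LazyEvent], [SecureIndex LazyEvent])
  take SecureIndex:  [SecureIndex AbstractBlock LocalActor LazyStore object] + [LazyEvent SafeProxy LocalActor LazyStore object] + [SecureIndex LazyEvent]
  take AbstractBlock:  [AbstractBlock LocalActor LazyStore object] + [LazyEvent SafeProxy LocalActor LazyStore object] + [LazyEvent]
  take LazyEvent:  [LocalActor LazyStore object] + [LazyEvent SafeProxy LocalActor LazyStore object] + [LazyEvent]
  take SafeProxy:  [LocalActor LazyStore object] + [SafeProxy LocalActor LazyStore object]
  take LocalActor:  [LocalActor LazyStore object] + [LocalActor LazyStore object]
  take LazyStore:  [LazyStore object] + [LazyStore object]
  take object:  [object] + [object]
MRO: SafePool SecureIndex AbstractBlock LazyEvent SafeProxy LocalActor LazyStore object
AbstractBlock is at position 2; next is LazyEvent.

LazyEvent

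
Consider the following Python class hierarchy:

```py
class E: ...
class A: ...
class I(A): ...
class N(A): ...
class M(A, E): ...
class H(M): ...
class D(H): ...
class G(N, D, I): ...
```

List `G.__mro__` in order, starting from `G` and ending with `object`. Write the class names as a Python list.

[G, N, D, H, M, I, A, E, object]

L[G] = G + merge(L[N], L[D], L[I], [N D I])
  take N:  [N A object] + [D H M A E object] + [I A object] + [N D I]
  take D:  [A object] + [D H M A E object] + [I A object] + [D I]
  take H:  [A object] + [H M A E object] + [I A object] + [I]
  take M:  [A object] + [M A E object] + [I A object] + [I]
  take I:  [A object] + [A E object] + [I A object] + [I]
  take A:  [A object] + [A E object] + [A object]
  take E:  [object] + [E object] + [object]
  take object:  [object] + [object] + [object]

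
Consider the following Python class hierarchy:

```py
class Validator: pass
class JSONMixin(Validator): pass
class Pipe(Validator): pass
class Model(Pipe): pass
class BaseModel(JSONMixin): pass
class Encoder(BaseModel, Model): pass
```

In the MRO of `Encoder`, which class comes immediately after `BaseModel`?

JSONMixin

L[Encoder] = Encoder + merge(L[BaseModel], L[Model], [BaseModel Model])
  take BaseModel:  [BaseModel JSONMixin Validator object] + [Model Pipe Validator object] + [BaseModel Model]
  take JSONMixin:  [JSONMixin Validator object] + [Model Pipe Validator object] + [Model]
  take Model:  [Validator object] + [Model Pipe Validator object] + [Model]
  take Pipe:  [Validator object] + [Pipe Validator object]
  take Validator:  [Validator object] + [Validator object]
  take object:  [object] + [object]
MRO: Encoder BaseModel JSONMixin Model Pipe Validator object
BaseModel is at position 1; next is JSONMixin.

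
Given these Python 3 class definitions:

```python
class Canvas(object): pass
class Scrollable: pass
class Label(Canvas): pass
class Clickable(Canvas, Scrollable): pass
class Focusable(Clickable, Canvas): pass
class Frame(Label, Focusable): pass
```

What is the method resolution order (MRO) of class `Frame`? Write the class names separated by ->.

L[Frame] = Frame + merge(L[Label], L[Focusable], [Label Focusable])
  take Label:  [Label Canvas object] + [Focusable Clickable Canvas Scrollable object] + [Label Focusable]
  take Focusable:  [Canvas object] + [Focusable Clickable Canvas Scrollable object] + [Focusable]
  take Clickable:  [Canvas object] + [Clickable Canvas Scrollable object]
  take Canvas:  [Canvas object] + [Canvas Scrollable object]
  take Scrollable:  [object] + [Scrollable object]
  take object:  [object] + [object]

Frame -> Label -> Focusable -> Clickable -> Canvas -> Scrollable -> object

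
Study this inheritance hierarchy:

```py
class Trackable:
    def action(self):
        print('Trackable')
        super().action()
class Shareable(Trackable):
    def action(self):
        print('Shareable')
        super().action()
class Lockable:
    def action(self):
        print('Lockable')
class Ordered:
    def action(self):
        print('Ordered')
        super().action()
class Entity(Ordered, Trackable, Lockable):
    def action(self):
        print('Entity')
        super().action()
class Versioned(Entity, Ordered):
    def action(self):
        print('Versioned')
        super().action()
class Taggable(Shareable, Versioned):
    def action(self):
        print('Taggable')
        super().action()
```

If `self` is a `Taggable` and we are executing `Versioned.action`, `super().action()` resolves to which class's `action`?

Entity

L[Taggable] = Taggable + merge(L[Shareable], L[Versioned], [Shareable Versioned])
  take Shareable:  [Shareable Trackable object] + [Versioned Entity Ordered Trackable Lockable object] + [Shareable Versioned]
  take Versioned:  [Trackable object] + [Versioned Entity Ordered Trackable Lockable object] + [Versioned]
  take Entity:  [Trackable object] + [Entity Ordered Trackable Lockable object]
  take Ordered:  [Trackable object] + [Ordered Trackable Lockable object]
  take Trackable:  [Trackable object] + [Trackable Lockable object]
  take Lockable:  [object] + [Lockable object]
  take object:  [object] + [object]
MRO: Taggable Shareable Versioned Entity Ordered Trackable Lockable object
super() in Versioned.action on a Taggable instance goes to the class after Versioned in Taggable's MRO: Entity.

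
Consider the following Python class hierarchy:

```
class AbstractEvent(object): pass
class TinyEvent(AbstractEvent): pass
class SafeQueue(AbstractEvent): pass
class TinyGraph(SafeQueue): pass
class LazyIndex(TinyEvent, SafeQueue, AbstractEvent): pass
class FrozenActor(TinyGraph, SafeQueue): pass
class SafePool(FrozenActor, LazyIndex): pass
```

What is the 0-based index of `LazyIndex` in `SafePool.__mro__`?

3

L[SafePool] = SafePool + merge(L[FrozenActor], L[LazyIndex], [FrozenActor LazyIndex])
  take FrozenActor:  [FrozenActor TinyGraph SafeQueue AbstractEvent object] + [LazyIndex TinyEvent SafeQueue AbstractEvent object] + [FrozenActor LazyIndex]
  take TinyGraph:  [TinyGraph SafeQueue AbstractEvent object] + [LazyIndex TinyEvent SafeQueue AbstractEvent object] + [LazyIndex]
  take LazyIndex:  [SafeQueue AbstractEvent object] + [LazyIndex TinyEvent SafeQueue AbstractEvent object] + [LazyIndex]
  take TinyEvent:  [SafeQueue AbstractEvent object] + [TinyEvent SafeQueue AbstractEvent object]
  take SafeQueue:  [SafeQueue AbstractEvent object] + [SafeQueue AbstractEvent object]
  take AbstractEvent:  [AbstractEvent object] + [AbstractEvent object]
  take object:  [object] + [object]
MRO: SafePool FrozenActor TinyGraph LazyIndex TinyEvent SafeQueue AbstractEvent object
LazyIndex sits at index 3.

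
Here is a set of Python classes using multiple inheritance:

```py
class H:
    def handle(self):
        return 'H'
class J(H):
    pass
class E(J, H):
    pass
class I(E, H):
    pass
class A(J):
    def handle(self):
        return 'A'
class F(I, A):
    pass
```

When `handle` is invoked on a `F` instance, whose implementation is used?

L[F] = F + merge(L[I], L[A], [I A])
  take I:  [I E J H object] + [A J H object] + [I A]
  take E:  [E J H object] + [A J H object] + [A]
  take A:  [J H object] + [A J H object] + [A]
  take J:  [J H object] + [J H object]
  take H:  [H object] + [H object]
  take object:  [object] + [object]
MRO: F I E A J H object
handle is defined in: A, H. First along the MRO is A.

A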